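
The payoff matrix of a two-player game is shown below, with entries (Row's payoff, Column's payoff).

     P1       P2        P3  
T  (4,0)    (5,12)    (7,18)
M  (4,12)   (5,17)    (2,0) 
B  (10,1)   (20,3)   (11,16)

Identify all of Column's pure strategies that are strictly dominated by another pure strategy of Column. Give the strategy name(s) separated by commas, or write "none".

P1

P1: dominated, since P2 does at least as well everywhere (T: 12>0, M: 17>12, B: 3>1).
P2 is not dominated — it holds its own against P1 at T (12>0); P3 at M (17>0).
P3: no other strategy beats it everywhere (P1 at T (18>0); P2 at T (18>12)).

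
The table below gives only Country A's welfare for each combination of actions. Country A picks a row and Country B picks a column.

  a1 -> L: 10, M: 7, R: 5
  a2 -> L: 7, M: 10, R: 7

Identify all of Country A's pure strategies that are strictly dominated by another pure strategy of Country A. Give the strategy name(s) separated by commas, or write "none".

none

a1 is not dominated — it holds its own against a2 at L (10>7).
a2 is not dominated — it holds its own against a1 at M (10>7).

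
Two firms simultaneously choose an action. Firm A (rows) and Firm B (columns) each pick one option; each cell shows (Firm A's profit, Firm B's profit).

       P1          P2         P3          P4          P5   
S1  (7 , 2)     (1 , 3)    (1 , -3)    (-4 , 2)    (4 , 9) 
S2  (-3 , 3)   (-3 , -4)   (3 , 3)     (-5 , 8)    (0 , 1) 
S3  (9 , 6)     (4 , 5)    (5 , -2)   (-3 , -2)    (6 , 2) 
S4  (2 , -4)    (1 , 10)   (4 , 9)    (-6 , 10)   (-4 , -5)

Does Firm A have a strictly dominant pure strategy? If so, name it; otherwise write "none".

S3

S3 vs S1: P1: 9>7, P2: 4>1, P3: 5>1, P4: -3>-4, P5: 6>4.
S3 vs S2: P1: 9>-3, P2: 4>-3, P3: 5>3, P4: -3>-5, P5: 6>0.
S3 vs S4: P1: 9>2, P2: 4>1, P3: 5>4, P4: -3>-6, P5: 6>-4.
S3 strictly beats every other strategy against every opponent action, so it is strictly dominant.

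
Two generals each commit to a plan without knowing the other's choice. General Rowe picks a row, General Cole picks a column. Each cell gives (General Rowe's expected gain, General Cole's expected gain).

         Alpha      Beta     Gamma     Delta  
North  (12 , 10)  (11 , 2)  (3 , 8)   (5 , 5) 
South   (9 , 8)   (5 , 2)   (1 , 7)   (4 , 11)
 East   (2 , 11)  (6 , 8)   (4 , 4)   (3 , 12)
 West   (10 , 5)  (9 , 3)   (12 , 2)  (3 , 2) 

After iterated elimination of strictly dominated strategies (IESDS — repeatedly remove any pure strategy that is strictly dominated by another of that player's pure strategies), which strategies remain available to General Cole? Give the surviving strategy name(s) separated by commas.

Alpha

For General Rowe, North strictly dominates South on the remaining columns (Alpha: 12>9, Beta: 11>5, Gamma: 3>1, Delta: 5>4); eliminate South.
General Cole's strategy Beta is strictly dominated by Alpha (North: 10>2, East: 11>8, West: 5>3) and is removed.
Column Gamma is eliminated: Alpha beats it against every remaining row (North: 10>8, East: 11>4, West: 5>2).
For General Rowe, North strictly dominates East on the remaining columns (Alpha: 12>2, Delta: 5>3); eliminate East.
General Rowe's strategy West is strictly dominated by North (Alpha: 12>10, Delta: 5>3) and is removed.
For General Cole, Alpha strictly dominates Delta on the remaining rows (North: 10>5); eliminate Delta.
Among the remaining strategies, none is strictly dominated by another pure strategy of the same player, so the elimination stops.
Surviving strategies — General Rowe: {North}; General Cole: {Alpha}.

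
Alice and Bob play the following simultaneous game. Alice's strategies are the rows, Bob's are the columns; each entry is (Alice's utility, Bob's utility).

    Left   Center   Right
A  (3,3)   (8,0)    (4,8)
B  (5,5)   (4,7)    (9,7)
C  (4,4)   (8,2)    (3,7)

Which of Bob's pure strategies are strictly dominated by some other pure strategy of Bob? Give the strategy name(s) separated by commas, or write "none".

Left: dominated, since Right does at least as well everywhere (A: 8>3, B: 7>5, C: 7>4).
Center is not dominated — it holds its own against Left at B (7>5); Right at B (7=7).
Right: no other strategy beats it everywhere (Left at A (8>3); Center at A (8>0)).

Left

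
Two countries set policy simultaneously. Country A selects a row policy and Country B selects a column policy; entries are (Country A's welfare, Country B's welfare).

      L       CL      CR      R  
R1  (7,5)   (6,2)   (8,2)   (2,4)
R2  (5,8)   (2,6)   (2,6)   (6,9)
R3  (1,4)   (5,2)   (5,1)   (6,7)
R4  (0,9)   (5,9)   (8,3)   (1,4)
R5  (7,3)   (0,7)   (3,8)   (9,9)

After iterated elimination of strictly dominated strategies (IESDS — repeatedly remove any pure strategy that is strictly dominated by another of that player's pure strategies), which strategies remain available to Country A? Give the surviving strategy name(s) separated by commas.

R1, R5

Column CR is eliminated: R beats it against every remaining row (R1: 4>2, R2: 9>6, R3: 7>1, R4: 4>3, R5: 9>8).
For Country A, R1 strictly dominates R4 on the remaining columns (L: 7>0, CL: 6>5, R: 2>1); eliminate R4.
For Country B, R strictly dominates CL on the remaining rows (R1: 4>2, R2: 9>6, R3: 7>2, R5: 9>7); eliminate CL.
Row R2 is eliminated: R5 beats it against every remaining column (L: 7>5, R: 9>6).
Country A's strategy R3 is strictly dominated by R5 (L: 7>1, R: 9>6) and is removed.
Among the remaining strategies, none is strictly dominated by another pure strategy of the same player, so the elimination stops.
Surviving strategies — Country A: {R1, R5}; Country B: {L, R}.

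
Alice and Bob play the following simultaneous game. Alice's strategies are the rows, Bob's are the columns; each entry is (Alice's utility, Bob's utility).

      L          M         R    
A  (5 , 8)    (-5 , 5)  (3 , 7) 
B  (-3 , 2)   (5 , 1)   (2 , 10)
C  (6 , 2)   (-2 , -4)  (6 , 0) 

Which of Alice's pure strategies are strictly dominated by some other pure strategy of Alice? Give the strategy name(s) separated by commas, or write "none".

A

A: dominated, since C does at least as well everywhere (L: 6>5, M: -2>-5, R: 6>3).
B: no other strategy beats it everywhere (A at M (5>-5); C at M (5>-2)).
C is not dominated — it holds its own against A at L (6>5); B at L (6>-3).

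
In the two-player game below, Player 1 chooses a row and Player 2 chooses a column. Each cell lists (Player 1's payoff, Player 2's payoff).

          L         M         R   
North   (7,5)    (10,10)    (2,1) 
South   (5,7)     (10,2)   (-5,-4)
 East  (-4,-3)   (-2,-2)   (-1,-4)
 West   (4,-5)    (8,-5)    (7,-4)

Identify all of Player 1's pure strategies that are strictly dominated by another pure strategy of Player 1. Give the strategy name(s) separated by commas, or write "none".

North: no other strategy beats it everywhere (South at L (7>5); East at L (7>-4); West at L (7>4)).
South is not dominated — it holds its own against North at M (10=10); East at L (5>-4); West at L (5>4).
East: dominated, since North does at least as well everywhere (L: 7>-4, M: 10>-2, R: 2>-1).
West: no other strategy beats it everywhere (North at R (7>2); South at R (7>-5); East at L (4>-4)).

East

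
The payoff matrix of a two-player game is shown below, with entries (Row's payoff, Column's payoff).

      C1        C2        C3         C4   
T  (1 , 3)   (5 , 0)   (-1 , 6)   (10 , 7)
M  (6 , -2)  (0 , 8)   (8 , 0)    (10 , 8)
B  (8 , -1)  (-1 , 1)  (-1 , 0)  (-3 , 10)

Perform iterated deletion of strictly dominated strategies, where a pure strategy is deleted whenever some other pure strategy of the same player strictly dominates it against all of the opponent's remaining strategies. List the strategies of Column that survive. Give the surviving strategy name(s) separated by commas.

C2, C4

For Column, C3 strictly dominates C1 on the remaining rows (T: 6>3, M: 0>-2, B: 0>-1); eliminate C1.
Row's strategy B is strictly dominated by M (C2: 0>-1, C3: 8>-1, C4: 10>-3) and is removed.
Column's strategy C3 is strictly dominated by C4 (T: 7>6, M: 8>0) and is removed.
Among the remaining strategies, none is strictly dominated by another pure strategy of the same player, so the elimination stops.
Surviving strategies — Row: {T, M}; Column: {C2, C4}.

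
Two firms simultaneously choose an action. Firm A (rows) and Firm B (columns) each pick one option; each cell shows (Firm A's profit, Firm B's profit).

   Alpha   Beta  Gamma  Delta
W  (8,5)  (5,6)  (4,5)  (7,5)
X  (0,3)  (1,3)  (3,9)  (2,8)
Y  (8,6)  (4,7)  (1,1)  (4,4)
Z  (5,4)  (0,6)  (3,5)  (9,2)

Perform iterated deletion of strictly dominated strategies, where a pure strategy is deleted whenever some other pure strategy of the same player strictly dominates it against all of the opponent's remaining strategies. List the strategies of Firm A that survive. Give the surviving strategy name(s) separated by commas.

For Firm A, W strictly dominates X on the remaining columns (Alpha: 8>0, Beta: 5>1, Gamma: 4>3, Delta: 7>2); eliminate X.
Column Alpha is eliminated: Beta beats it against every remaining row (W: 6>5, Y: 7>6, Z: 6>4).
Row Y is eliminated: W beats it against every remaining column (Beta: 5>4, Gamma: 4>1, Delta: 7>4).
For Firm B, Beta strictly dominates Gamma on the remaining rows (W: 6>5, Z: 6>5); eliminate Gamma.
For Firm B, Beta strictly dominates Delta on the remaining rows (W: 6>5, Z: 6>2); eliminate Delta.
Row Z is eliminated: W beats it against every remaining column (Beta: 5>0).
Among the remaining strategies, none is strictly dominated by another pure strategy of the same player, so the elimination stops.
Surviving strategies — Firm A: {W}; Firm B: {Beta}.

W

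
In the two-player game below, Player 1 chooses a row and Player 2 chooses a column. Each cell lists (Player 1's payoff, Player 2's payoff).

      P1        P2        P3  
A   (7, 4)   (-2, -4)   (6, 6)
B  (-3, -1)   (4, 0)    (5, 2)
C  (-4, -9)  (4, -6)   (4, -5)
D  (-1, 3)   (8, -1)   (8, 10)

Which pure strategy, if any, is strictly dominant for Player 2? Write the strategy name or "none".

P3 vs P1: A: 6>4, B: 2>-1, C: -5>-9, D: 10>3.
P3 vs P2: A: 6>-4, B: 2>0, C: -5>-6, D: 10>-1.
P3 strictly beats every other strategy against every opponent action, so it is strictly dominant.

P3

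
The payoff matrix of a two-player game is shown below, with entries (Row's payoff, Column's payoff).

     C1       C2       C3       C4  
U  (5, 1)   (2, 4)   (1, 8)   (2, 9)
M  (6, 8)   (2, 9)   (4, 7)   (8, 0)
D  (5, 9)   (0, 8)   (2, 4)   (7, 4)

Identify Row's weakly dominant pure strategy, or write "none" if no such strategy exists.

M vs U: C1: 6>5, C2: 2=2, C3: 4>1, C4: 8>2.
M vs D: C1: 6>5, C2: 2>0, C3: 4>2, C4: 8>7.
M is at least as good as every other strategy against every opponent action, so it is weakly dominant.

M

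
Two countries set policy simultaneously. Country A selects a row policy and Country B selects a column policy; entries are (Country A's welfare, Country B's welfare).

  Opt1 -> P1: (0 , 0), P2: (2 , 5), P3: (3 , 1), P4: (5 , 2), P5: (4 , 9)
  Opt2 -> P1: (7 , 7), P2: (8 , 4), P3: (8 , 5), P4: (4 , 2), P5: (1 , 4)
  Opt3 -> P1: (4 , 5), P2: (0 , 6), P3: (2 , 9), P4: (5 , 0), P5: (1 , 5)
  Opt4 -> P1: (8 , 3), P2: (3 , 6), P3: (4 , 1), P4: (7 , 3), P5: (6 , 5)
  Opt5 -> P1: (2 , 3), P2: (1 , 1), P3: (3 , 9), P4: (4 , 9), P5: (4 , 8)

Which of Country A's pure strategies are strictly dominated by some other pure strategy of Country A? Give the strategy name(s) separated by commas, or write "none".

Opt1, Opt3, Opt5

Opt1 is strictly dominated by Opt4 (P1: 8>0, P2: 3>2, P3: 4>3, P4: 7>5, P5: 6>4).
Nothing dominates Opt2: Opt1 at P1 (7>0); Opt3 at P1 (7>4); Opt4 at P2 (8>3); Opt5 at P1 (7>2).
Opt4 strictly dominates Opt3 — P1: 8>4, P2: 3>0, P3: 4>2, P4: 7>5, P5: 6>1.
Opt4 is not dominated — it holds its own against Opt1 at P1 (8>0); Opt2 at P1 (8>7); Opt3 at P1 (8>4); Opt5 at P1 (8>2).
Opt4 strictly dominates Opt5 — P1: 8>2, P2: 3>1, P3: 4>3, P4: 7>4, P5: 6>4.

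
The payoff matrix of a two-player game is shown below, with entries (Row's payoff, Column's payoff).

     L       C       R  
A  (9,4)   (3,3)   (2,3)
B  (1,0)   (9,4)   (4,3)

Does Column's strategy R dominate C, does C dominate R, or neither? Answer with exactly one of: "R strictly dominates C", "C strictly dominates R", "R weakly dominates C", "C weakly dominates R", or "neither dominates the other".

Compare R to C across each choice by Row: A: 3=3, B: 3<4.
C is at least as good everywhere and strictly better somewhere (tied at A), so C weakly dominates R.

C weakly dominates R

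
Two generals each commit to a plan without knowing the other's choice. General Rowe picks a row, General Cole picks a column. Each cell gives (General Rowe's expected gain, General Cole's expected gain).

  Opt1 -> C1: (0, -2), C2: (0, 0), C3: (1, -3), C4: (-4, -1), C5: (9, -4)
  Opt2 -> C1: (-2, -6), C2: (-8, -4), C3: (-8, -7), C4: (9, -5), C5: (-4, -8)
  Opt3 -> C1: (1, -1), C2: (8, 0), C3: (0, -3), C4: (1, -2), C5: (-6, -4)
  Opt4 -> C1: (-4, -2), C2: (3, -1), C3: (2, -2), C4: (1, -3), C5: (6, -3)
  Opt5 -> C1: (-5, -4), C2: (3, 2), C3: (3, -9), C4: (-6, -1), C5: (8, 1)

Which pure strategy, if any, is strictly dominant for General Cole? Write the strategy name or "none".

C2

C2 vs C1: Opt1: 0>-2, Opt2: -4>-6, Opt3: 0>-1, Opt4: -1>-2, Opt5: 2>-4.
C2 vs C3: Opt1: 0>-3, Opt2: -4>-7, Opt3: 0>-3, Opt4: -1>-2, Opt5: 2>-9.
C2 vs C4: Opt1: 0>-1, Opt2: -4>-5, Opt3: 0>-2, Opt4: -1>-3, Opt5: 2>-1.
C2 vs C5: Opt1: 0>-4, Opt2: -4>-8, Opt3: 0>-4, Opt4: -1>-3, Opt5: 2>1.
C2 strictly beats every other strategy against every opponent action, so it is strictly dominant.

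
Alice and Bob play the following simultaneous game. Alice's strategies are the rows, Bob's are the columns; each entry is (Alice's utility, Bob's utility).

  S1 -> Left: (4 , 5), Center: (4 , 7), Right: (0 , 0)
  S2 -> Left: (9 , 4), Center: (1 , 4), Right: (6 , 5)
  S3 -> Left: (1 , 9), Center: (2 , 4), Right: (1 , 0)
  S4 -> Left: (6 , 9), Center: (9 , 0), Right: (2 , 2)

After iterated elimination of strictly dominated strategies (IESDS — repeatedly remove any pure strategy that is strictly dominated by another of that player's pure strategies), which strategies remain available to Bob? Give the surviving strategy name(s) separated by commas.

Right

Alice's strategy S1 is strictly dominated by S4 (Left: 6>4, Center: 9>4, Right: 2>0) and is removed.
For Alice, S4 strictly dominates S3 on the remaining columns (Left: 6>1, Center: 9>2, Right: 2>1); eliminate S3.
Column Center is eliminated: Right beats it against every remaining row (S2: 5>4, S4: 2>0).
For Alice, S2 strictly dominates S4 on the remaining columns (Left: 9>6, Right: 6>2); eliminate S4.
For Bob, Right strictly dominates Left on the remaining rows (S2: 5>4); eliminate Left.
Among the remaining strategies, none is strictly dominated by another pure strategy of the same player, so the elimination stops.
Surviving strategies — Alice: {S2}; Bob: {Right}.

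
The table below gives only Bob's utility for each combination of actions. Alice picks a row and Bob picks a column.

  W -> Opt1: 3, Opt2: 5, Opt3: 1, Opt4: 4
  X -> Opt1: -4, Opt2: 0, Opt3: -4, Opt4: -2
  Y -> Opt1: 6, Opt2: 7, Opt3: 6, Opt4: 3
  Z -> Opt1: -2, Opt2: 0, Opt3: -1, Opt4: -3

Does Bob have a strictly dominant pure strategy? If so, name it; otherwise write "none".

Opt2 vs Opt1: W: 5>3, X: 0>-4, Y: 7>6, Z: 0>-2.
Opt2 vs Opt3: W: 5>1, X: 0>-4, Y: 7>6, Z: 0>-1.
Opt2 vs Opt4: W: 5>4, X: 0>-2, Y: 7>3, Z: 0>-3.
Opt2 strictly beats every other strategy against every opponent action, so it is strictly dominant.

Opt2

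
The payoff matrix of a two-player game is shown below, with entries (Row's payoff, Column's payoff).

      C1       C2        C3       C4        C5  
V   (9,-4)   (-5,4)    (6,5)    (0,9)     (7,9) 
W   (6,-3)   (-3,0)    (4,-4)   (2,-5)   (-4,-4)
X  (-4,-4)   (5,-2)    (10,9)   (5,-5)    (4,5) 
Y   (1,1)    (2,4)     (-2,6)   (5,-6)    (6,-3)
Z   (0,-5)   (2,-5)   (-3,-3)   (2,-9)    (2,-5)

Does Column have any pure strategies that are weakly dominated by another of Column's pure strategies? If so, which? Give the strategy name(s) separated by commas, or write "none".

C1, C4

C2 weakly dominates C1 — V: 4>-4, W: 0>-3, X: -2>-4, Y: 4>1, Z: -5=-5.
Nothing dominates C2: C1 at V (4>-4); C3 at W (0>-4); C4 at W (0>-5); C5 at W (0>-4).
C3: no other strategy beats it everywhere (C1 at V (5>-4); C2 at V (5>4); C4 at W (-4>-5); C5 at X (9>5)).
C5 weakly dominates C4 — V: 9=9, W: -4>-5, X: 5>-5, Y: -3>-6, Z: -5>-9.
Nothing dominates C5: C1 at V (9>-4); C2 at V (9>4); C3 at V (9>5); C4 at W (-4>-5).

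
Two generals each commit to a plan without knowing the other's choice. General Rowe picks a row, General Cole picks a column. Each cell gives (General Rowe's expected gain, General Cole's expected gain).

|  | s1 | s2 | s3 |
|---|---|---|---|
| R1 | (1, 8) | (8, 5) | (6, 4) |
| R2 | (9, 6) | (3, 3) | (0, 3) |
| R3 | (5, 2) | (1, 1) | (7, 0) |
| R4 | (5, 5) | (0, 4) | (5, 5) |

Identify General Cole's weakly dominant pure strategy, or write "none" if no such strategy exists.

s1

s1 vs s2: R1: 8>5, R2: 6>3, R3: 2>1, R4: 5>4.
s1 vs s3: R1: 8>4, R2: 6>3, R3: 2>0, R4: 5=5.
s1 is at least as good as every other strategy against every opponent action, so it is weakly dominant.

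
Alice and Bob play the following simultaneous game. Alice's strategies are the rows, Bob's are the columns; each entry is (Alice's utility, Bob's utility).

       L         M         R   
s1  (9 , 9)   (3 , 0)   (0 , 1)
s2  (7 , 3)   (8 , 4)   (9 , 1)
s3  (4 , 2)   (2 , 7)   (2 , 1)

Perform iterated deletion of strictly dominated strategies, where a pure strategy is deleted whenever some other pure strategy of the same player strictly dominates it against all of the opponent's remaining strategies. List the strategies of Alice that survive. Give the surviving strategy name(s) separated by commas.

Row s3 is eliminated: s2 beats it against every remaining column (L: 7>4, M: 8>2, R: 9>2).
Column R is eliminated: L beats it against every remaining row (s1: 9>1, s2: 3>1).
Among the remaining strategies, none is strictly dominated by another pure strategy of the same player, so the elimination stops.
Surviving strategies — Alice: {s1, s2}; Bob: {L, M}.

s1, s2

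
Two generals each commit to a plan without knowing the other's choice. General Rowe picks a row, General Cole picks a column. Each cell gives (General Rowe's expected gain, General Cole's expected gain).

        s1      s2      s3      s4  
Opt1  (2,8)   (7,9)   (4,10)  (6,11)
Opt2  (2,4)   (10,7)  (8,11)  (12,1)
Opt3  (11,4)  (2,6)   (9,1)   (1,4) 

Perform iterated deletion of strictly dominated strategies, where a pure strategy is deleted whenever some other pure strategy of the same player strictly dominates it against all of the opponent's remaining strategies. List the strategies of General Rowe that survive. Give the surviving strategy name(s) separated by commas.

Opt2, Opt3

Column s1 is eliminated: s2 beats it against every remaining row (Opt1: 9>8, Opt2: 7>4, Opt3: 6>4).
Row Opt1 is eliminated: Opt2 beats it against every remaining column (s2: 10>7, s3: 8>4, s4: 12>6).
For General Cole, s2 strictly dominates s4 on the remaining rows (Opt2: 7>1, Opt3: 6>4); eliminate s4.
Among the remaining strategies, none is strictly dominated by another pure strategy of the same player, so the elimination stops.
Surviving strategies — General Rowe: {Opt2, Opt3}; General Cole: {s2, s3}.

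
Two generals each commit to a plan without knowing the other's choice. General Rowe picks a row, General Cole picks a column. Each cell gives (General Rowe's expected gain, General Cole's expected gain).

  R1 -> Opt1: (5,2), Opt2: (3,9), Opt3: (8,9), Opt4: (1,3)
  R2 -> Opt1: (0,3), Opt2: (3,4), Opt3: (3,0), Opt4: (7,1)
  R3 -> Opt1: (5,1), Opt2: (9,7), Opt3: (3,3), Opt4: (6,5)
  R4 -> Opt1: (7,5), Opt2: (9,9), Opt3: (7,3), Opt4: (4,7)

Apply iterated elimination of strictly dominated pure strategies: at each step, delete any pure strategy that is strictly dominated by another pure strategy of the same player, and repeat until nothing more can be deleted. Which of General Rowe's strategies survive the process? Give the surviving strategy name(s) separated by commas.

R1, R3, R4

For General Cole, Opt2 strictly dominates Opt1 on the remaining rows (R1: 9>2, R2: 4>3, R3: 7>1, R4: 9>5); eliminate Opt1.
General Cole's strategy Opt4 is strictly dominated by Opt2 (R1: 9>3, R2: 4>1, R3: 7>5, R4: 9>7) and is removed.
Row R2 is eliminated: R4 beats it against every remaining column (Opt2: 9>3, Opt3: 7>3).
Among the remaining strategies, none is strictly dominated by another pure strategy of the same player, so the elimination stops.
Surviving strategies — General Rowe: {R1, R3, R4}; General Cole: {Opt2, Opt3}.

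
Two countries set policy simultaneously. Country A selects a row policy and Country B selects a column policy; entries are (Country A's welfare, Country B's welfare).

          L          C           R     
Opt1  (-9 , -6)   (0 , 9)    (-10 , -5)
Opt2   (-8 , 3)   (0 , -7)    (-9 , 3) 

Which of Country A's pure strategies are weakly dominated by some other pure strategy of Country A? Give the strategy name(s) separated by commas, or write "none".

Opt1 is weakly dominated by Opt2 (L: -8>-9, C: 0=0, R: -9>-10).
Opt2 is not dominated — it holds its own against Opt1 at L (-8>-9).

Opt1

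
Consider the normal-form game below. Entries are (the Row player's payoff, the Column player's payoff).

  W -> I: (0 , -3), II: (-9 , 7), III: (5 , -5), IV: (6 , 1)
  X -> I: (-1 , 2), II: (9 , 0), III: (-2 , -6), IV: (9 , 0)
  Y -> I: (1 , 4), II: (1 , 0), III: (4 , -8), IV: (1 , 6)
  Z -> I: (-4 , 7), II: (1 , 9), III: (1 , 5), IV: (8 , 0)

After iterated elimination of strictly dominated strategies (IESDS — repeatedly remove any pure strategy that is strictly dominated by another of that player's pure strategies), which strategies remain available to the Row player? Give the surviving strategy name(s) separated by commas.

W, X, Y

Column III is eliminated: I beats it against every remaining row (W: -3>-5, X: 2>-6, Y: 4>-8, Z: 7>5).
The Row player's strategy Z is strictly dominated by X (I: -1>-4, II: 9>1, IV: 9>8) and is removed.
Among the remaining strategies, none is strictly dominated by another pure strategy of the same player, so the elimination stops.
Surviving strategies — the Row player: {W, X, Y}; the Column player: {I, II, IV}.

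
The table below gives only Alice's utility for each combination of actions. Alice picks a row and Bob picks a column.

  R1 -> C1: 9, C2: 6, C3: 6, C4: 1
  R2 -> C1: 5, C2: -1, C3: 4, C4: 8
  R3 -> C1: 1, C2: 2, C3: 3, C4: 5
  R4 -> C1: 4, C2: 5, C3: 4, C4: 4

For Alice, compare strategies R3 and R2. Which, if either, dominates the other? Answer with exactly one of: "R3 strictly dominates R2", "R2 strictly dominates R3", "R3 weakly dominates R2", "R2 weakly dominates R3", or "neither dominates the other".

Compare R3 to R2 across each choice by Bob: C1: 1<5, C2: 2>-1, C3: 3<4, C4: 5<8.
R3 does better at C2 but worse at C1, C3, C4; neither strategy dominates the other.

neither dominates the other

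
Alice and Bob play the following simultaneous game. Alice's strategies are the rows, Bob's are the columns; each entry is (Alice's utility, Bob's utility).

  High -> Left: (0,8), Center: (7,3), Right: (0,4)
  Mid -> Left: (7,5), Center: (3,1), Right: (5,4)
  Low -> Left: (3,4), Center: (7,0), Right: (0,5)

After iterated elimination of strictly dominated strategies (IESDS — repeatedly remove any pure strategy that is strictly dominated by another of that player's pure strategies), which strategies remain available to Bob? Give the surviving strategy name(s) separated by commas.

Left

Column Center is eliminated: Left beats it against every remaining row (High: 8>3, Mid: 5>1, Low: 4>0).
For Alice, Mid strictly dominates High on the remaining columns (Left: 7>0, Right: 5>0); eliminate High.
Alice's strategy Low is strictly dominated by Mid (Left: 7>3, Right: 5>0) and is removed.
Bob's strategy Right is strictly dominated by Left (Mid: 5>4) and is removed.
Among the remaining strategies, none is strictly dominated by another pure strategy of the same player, so the elimination stops.
Surviving strategies — Alice: {Mid}; Bob: {Left}.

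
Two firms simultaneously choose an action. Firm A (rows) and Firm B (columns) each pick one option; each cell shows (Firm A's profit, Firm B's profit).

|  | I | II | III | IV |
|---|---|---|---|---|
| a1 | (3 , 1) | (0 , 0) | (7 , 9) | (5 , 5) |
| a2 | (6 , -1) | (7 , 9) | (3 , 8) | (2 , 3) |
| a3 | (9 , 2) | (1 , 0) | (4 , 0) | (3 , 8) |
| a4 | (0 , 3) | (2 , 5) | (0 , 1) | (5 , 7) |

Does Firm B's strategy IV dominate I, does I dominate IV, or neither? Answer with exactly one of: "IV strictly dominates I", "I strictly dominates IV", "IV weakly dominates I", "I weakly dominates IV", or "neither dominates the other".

IV strictly dominates I

Compare IV to I across every action of Firm A: a1: 5>1, a2: 3>-1, a3: 8>2, a4: 7>3.
IV gives a strictly higher payoff against every action of Firm A, so IV strictly dominates I.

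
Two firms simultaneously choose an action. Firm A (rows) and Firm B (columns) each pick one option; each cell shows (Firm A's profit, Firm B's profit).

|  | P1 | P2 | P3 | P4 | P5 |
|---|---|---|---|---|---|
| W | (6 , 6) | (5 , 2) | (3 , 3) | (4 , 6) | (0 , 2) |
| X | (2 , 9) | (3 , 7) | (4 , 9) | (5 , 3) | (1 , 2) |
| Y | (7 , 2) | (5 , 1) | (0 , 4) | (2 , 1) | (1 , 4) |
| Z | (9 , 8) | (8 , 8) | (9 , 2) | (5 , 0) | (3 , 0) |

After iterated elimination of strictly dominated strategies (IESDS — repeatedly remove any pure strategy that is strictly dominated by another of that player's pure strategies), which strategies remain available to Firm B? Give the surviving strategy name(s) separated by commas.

P1, P2

Row W is eliminated: Z beats it against every remaining column (P1: 9>6, P2: 8>5, P3: 9>3, P4: 5>4, P5: 3>0).
Row Y is eliminated: Z beats it against every remaining column (P1: 9>7, P2: 8>5, P3: 9>0, P4: 5>2, P5: 3>1).
For Firm B, P1 strictly dominates P4 on the remaining rows (X: 9>3, Z: 8>0); eliminate P4.
For Firm A, Z strictly dominates X on the remaining columns (P1: 9>2, P2: 8>3, P3: 9>4, P5: 3>1); eliminate X.
For Firm B, P1 strictly dominates P3 on the remaining rows (Z: 8>2); eliminate P3.
Column P5 is eliminated: P1 beats it against every remaining row (Z: 8>0).
Among the remaining strategies, none is strictly dominated by another pure strategy of the same player, so the elimination stops.
Surviving strategies — Firm A: {Z}; Firm B: {P1, P2}.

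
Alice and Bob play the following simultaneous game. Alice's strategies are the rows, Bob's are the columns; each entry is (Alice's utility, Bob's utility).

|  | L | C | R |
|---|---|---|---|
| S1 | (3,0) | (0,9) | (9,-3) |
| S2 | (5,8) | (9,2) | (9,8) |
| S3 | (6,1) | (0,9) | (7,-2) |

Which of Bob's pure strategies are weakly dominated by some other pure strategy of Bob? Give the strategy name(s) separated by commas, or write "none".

R

Nothing dominates L: C at S2 (8>2); R at S1 (0>-3).
C: no other strategy beats it everywhere (L at S1 (9>0); R at S1 (9>-3)).
R is weakly dominated by L (S1: 0>-3, S2: 8=8, S3: 1>-2).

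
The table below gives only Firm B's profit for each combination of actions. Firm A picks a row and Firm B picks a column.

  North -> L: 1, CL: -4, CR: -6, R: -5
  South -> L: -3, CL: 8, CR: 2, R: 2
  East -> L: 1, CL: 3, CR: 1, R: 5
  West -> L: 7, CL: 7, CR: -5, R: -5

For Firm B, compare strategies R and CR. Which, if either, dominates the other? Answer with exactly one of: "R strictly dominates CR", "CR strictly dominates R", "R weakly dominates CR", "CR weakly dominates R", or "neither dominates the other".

R weakly dominates CR

R's payoffs vs CR's, by Firm A's action — North: -5>-6, South: 2=2, East: 5>1, West: -5=-5.
R is at least as good everywhere and strictly better somewhere (tied only at South, West), so R weakly but not strictly dominates CR.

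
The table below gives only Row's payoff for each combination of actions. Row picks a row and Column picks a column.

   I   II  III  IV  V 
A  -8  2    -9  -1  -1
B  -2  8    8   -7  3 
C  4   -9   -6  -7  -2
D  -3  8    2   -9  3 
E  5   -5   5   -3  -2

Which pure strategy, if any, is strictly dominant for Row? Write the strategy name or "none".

none

A fails to dominate B at I (-8<-2).
B fails to dominate A at IV (-7<-1).
C fails to dominate A at II (-9<2).
D fails to dominate A at IV (-9<-1).
E fails to dominate A at II (-5<2).
No single strategy dominates all the others.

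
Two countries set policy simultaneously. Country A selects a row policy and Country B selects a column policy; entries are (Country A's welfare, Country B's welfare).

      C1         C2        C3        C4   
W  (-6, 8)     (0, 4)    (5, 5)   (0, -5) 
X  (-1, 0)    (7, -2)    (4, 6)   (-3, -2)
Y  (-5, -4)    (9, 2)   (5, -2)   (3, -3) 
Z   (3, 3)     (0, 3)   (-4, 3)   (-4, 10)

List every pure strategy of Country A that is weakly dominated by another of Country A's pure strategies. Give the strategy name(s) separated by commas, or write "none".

W: dominated, since Y does at least as well everywhere (C1: -5>-6, C2: 9>0, C3: 5=5, C4: 3>0).
X is not dominated — it holds its own against W at C1 (-1>-6); Y at C1 (-1>-5); Z at C2 (7>0).
Nothing dominates Y: W at C1 (-5>-6); X at C2 (9>7); Z at C2 (9>0).
Z: no other strategy beats it everywhere (W at C1 (3>-6); X at C1 (3>-1); Y at C1 (3>-5)).

W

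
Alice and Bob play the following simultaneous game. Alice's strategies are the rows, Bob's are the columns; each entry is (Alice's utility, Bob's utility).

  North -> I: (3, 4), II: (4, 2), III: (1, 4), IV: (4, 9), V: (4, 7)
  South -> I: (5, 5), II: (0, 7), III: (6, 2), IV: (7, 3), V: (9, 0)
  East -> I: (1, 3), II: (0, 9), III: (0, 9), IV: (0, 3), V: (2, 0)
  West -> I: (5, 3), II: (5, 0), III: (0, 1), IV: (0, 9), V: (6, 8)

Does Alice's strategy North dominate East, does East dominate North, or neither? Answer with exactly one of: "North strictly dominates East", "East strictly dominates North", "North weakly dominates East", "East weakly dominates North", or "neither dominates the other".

North's payoffs vs East's, by Bob's action — I: 3>1, II: 4>0, III: 1>0, IV: 4>0, V: 4>2.
North gives a strictly higher payoff against each choice by Bob, so North strictly dominates East.

North strictly dominates East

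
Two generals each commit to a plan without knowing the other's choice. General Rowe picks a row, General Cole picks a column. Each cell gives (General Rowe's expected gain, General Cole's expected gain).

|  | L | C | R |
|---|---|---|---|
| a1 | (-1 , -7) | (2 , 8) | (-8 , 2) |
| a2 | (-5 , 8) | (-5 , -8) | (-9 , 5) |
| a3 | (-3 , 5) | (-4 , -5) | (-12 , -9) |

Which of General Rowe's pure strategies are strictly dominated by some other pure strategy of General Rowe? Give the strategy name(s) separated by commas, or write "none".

a2, a3

a1 is not dominated — it holds its own against a2 at L (-1>-5); a3 at L (-1>-3).
a2 is strictly dominated by a1 (L: -1>-5, C: 2>-5, R: -8>-9).
a3 is strictly dominated by a1 (L: -1>-3, C: 2>-4, R: -8>-12).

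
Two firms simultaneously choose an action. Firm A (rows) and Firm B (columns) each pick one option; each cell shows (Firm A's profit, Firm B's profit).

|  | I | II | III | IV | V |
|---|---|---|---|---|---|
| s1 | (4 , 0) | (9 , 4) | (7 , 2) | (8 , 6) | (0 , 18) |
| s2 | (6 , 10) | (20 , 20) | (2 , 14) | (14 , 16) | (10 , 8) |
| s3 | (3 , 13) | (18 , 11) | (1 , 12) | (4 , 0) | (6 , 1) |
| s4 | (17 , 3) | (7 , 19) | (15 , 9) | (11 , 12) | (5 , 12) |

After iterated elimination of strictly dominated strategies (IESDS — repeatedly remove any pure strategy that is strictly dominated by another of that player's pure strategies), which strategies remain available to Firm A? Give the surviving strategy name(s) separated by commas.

For Firm A, s2 strictly dominates s3 on the remaining columns (I: 6>3, II: 20>18, III: 2>1, IV: 14>4, V: 10>6); eliminate s3.
Column I is eliminated: II beats it against every remaining row (s1: 4>0, s2: 20>10, s4: 19>3).
Column III is eliminated: II beats it against every remaining row (s1: 4>2, s2: 20>14, s4: 19>9).
For Firm A, s2 strictly dominates s1 on the remaining columns (II: 20>9, IV: 14>8, V: 10>0); eliminate s1.
For Firm A, s2 strictly dominates s4 on the remaining columns (II: 20>7, IV: 14>11, V: 10>5); eliminate s4.
Firm B's strategy IV is strictly dominated by II (s2: 20>16) and is removed.
Column V is eliminated: II beats it against every remaining row (s2: 20>8).
Among the remaining strategies, none is strictly dominated by another pure strategy of the same player, so the elimination stops.
Surviving strategies — Firm A: {s2}; Firm B: {II}.

s2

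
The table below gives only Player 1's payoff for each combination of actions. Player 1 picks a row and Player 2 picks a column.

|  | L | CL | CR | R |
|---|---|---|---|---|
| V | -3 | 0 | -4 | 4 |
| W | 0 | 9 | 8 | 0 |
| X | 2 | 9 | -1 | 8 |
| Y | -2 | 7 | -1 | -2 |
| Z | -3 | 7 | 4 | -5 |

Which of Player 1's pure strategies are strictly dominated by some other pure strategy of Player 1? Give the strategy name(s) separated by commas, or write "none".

V, Y, Z

V is strictly dominated by X (L: 2>-3, CL: 9>0, CR: -1>-4, R: 8>4).
W: no other strategy beats it everywhere (V at L (0>-3); X at CL (9=9); Y at L (0>-2); Z at L (0>-3)).
X: no other strategy beats it everywhere (V at L (2>-3); W at L (2>0); Y at L (2>-2); Z at L (2>-3)).
Y is strictly dominated by W (L: 0>-2, CL: 9>7, CR: 8>-1, R: 0>-2).
W strictly dominates Z — L: 0>-3, CL: 9>7, CR: 8>4, R: 0>-5.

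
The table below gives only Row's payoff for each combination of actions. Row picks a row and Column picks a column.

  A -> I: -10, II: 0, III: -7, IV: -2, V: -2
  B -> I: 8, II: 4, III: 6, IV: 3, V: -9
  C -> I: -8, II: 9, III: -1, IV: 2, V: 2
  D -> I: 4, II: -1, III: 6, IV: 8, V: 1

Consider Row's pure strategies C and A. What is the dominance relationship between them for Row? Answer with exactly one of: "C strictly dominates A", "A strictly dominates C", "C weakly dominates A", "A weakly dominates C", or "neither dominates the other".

Compare C to A across each choice by Column: I: -8>-10, II: 9>0, III: -1>-7, IV: 2>-2, V: 2>-2.
C gives a strictly higher payoff against each choice by Column, so C strictly dominates A.

C strictly dominates A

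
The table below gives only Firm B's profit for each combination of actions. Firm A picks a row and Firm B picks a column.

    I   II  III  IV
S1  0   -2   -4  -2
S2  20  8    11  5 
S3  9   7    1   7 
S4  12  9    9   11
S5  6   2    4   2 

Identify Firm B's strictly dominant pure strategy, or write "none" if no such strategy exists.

I

I vs II: S1: 0>-2, S2: 20>8, S3: 9>7, S4: 12>9, S5: 6>2.
I vs III: S1: 0>-4, S2: 20>11, S3: 9>1, S4: 12>9, S5: 6>4.
I vs IV: S1: 0>-2, S2: 20>5, S3: 9>7, S4: 12>11, S5: 6>2.
I strictly beats every other strategy against every opponent action, so it is strictly dominant.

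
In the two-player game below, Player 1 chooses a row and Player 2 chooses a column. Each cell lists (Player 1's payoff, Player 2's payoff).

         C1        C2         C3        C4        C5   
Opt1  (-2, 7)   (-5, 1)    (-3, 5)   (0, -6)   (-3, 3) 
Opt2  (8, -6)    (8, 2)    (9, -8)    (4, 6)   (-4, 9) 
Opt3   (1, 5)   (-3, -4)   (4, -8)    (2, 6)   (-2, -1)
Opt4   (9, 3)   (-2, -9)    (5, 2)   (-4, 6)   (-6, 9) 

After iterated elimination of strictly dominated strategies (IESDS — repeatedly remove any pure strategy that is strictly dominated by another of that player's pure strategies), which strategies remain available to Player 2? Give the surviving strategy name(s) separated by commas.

C4, C5

For Player 1, Opt3 strictly dominates Opt1 on the remaining columns (C1: 1>-2, C2: -3>-5, C3: 4>-3, C4: 2>0, C5: -2>-3); eliminate Opt1.
Column C1 is eliminated: C4 beats it against every remaining row (Opt2: 6>-6, Opt3: 6>5, Opt4: 6>3).
Player 1's strategy Opt4 is strictly dominated by Opt2 (C2: 8>-2, C3: 9>5, C4: 4>-4, C5: -4>-6) and is removed.
Column C2 is eliminated: C4 beats it against every remaining row (Opt2: 6>2, Opt3: 6>-4).
For Player 2, C4 strictly dominates C3 on the remaining rows (Opt2: 6>-8, Opt3: 6>-8); eliminate C3.
Among the remaining strategies, none is strictly dominated by another pure strategy of the same player, so the elimination stops.
Surviving strategies — Player 1: {Opt2, Opt3}; Player 2: {C4, C5}.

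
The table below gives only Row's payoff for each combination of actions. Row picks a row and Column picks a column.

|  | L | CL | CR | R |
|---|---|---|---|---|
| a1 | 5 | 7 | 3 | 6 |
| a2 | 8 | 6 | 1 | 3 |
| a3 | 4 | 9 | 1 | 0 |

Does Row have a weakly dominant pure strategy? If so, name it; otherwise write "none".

a1 fails to dominate a2 at L (5<8).
a2 fails to dominate a1 at CL (6<7).
a3 fails to dominate a1 at L (4<5).
No single strategy dominates all the others.

none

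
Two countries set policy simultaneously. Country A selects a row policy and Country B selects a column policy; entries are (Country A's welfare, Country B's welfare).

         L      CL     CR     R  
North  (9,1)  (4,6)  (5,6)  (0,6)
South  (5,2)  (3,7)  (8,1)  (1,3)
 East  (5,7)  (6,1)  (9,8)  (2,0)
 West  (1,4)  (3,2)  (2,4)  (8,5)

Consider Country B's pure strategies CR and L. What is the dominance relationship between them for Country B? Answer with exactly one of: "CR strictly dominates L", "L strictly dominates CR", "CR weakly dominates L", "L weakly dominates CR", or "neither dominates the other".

neither dominates the other

CR's payoffs vs L's, by Country A's action — North: 6>1, South: 1<2, East: 8>7, West: 4=4.
CR does better at North, East but worse at South; neither strategy dominates the other.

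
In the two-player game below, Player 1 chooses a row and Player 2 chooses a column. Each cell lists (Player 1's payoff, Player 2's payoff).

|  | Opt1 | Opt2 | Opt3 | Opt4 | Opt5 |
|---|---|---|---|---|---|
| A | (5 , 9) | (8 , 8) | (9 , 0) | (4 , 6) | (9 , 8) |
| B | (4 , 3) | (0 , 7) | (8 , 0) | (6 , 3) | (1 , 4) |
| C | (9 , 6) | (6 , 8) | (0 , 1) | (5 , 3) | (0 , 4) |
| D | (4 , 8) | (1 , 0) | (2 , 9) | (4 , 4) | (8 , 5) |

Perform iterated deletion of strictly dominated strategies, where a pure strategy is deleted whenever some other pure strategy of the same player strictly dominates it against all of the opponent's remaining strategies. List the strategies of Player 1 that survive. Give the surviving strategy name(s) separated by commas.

Player 2's strategy Opt4 is strictly dominated by Opt5 (A: 8>6, B: 4>3, C: 4>3, D: 5>4) and is removed.
Player 1's strategy B is strictly dominated by A (Opt1: 5>4, Opt2: 8>0, Opt3: 9>8, Opt5: 9>1) and is removed.
Player 1's strategy D is strictly dominated by A (Opt1: 5>4, Opt2: 8>1, Opt3: 9>2, Opt5: 9>8) and is removed.
Column Opt3 is eliminated: Opt1 beats it against every remaining row (A: 9>0, C: 6>1).
For Player 2, Opt1 strictly dominates Opt5 on the remaining rows (A: 9>8, C: 6>4); eliminate Opt5.
Among the remaining strategies, none is strictly dominated by another pure strategy of the same player, so the elimination stops.
Surviving strategies — Player 1: {A, C}; Player 2: {Opt1, Opt2}.

A, C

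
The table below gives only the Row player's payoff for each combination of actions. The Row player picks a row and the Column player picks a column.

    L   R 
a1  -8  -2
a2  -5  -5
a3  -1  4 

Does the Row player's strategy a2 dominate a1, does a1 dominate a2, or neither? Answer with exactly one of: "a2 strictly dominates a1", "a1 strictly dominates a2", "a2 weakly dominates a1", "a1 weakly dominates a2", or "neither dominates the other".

neither dominates the other

Compare a2 to a1 across every action of the Column player: L: -5>-8, R: -5<-2.
a2 does better at L but worse at R; neither strategy dominates the other.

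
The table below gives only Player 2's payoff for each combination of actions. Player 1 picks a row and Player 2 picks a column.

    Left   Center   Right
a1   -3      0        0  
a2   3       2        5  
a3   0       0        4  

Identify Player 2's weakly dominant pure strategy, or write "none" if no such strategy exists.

Right vs Left: a1: 0>-3, a2: 5>3, a3: 4>0.
Right vs Center: a1: 0=0, a2: 5>2, a3: 4>0.
Right is at least as good as every other strategy against every opponent action, so it is weakly dominant.

Right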